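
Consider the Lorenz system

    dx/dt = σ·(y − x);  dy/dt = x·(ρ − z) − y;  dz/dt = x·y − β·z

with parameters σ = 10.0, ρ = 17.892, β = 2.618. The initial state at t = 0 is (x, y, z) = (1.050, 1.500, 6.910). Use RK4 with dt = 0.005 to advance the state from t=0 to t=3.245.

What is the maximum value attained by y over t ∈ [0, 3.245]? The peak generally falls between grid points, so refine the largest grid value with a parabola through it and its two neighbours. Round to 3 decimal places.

max y = 15.102

t=0.000: state=(1.050, 1.500, 6.910)
step 1 (dt=0.005): k1=(4.500, 10.031, -16.515), k2=(4.638, 10.173, -16.364), k3=(4.638, 10.176, -16.364), k4=(4.777, 10.323, -16.212); state += dt/6·(k1+2k2+2k3+k4)
t=0.005: state=(1.073, 1.551, 6.828)
t=0.010: state=(1.098, 1.603, 6.748)
t=0.015: state=(1.124, 1.657, 6.669)
continuing one RK4 step at a time; state shown every 40 steps (Δt=0.2):
t=0.200: state=(3.415, 5.656, 5.274)
t=0.400: state=(10.821, 14.640, 16.074)
t=0.600: state=(6.860, 1.345, 23.653)
t=0.800: state=(0.871, -0.004, 14.082)
t=1.000: state=(0.451, 0.599, 8.364)
t=1.200: state=(1.308, 2.146, 5.130)
t=1.400: state=(5.043, 8.433, 5.567)
t=1.600: state=(12.505, 12.709, 23.391)
t=1.800: state=(3.620, -0.464, 20.310)
t=2.000: state=(0.135, -0.282, 11.938)
t=2.200: state=(-0.261, -0.423, 7.078)
t=2.400: state=(-0.931, -1.566, 4.280)
t=2.600: state=(-3.875, -6.673, 3.999)
t=2.800: state=(-12.311, -15.266, 19.681)
t=3.000: state=(-4.932, 0.504, 22.373)
t=3.200: state=(0.146, 0.871, 13.054)
t=3.245: state=(0.412, 0.904, 11.614)
largest grid value and its neighbours: y(1.540)=15.09756, y(1.545)=15.09789, y(1.550)=15.06364
parabola through these three points peaks at t≈1.543 with y≈15.10205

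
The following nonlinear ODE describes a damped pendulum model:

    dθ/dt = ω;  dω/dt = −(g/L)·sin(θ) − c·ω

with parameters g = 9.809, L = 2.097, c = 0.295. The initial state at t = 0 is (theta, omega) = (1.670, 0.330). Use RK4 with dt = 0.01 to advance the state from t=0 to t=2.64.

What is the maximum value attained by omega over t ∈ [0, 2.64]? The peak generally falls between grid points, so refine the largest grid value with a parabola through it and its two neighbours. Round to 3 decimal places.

max omega = 2.297

t=0.000: state=(1.670, 0.330)
step 1 (dt=0.01): k1=(0.330, -4.752), k2=(0.306, -4.744), k3=(0.306, -4.744), k4=(0.283, -4.737); state += dt/6·(k1+2k2+2k3+k4)
t=0.010: state=(1.673, 0.283)
t=0.020: state=(1.676, 0.235)
t=0.030: state=(1.678, 0.188)
continuing one RK4 step at a time; state shown every 10 steps (Δt=0.1):
t=0.100: state=(1.679, -0.138)
t=0.200: state=(1.643, -0.593)
t=0.300: state=(1.561, -1.036)
t=0.400: state=(1.436, -1.465)
t=0.500: state=(1.269, -1.873)
t=0.600: state=(1.063, -2.242)
t=0.700: state=(0.823, -2.549)
t=0.800: state=(0.556, -2.768)
t=0.900: state=(0.273, -2.872)
t=1.000: state=(-0.014, -2.848)
t=1.100: state=(-0.292, -2.694)
t=1.200: state=(-0.549, -2.427)
t=1.300: state=(-0.775, -2.072)
t=1.400: state=(-0.962, -1.660)
t=1.500: state=(-1.105, -1.215)
t=1.600: state=(-1.204, -0.757)
t=1.700: state=(-1.257, -0.300)
t=1.800: state=(-1.264, 0.148)
t=1.900: state=(-1.228, 0.581)
t=2.000: state=(-1.149, 0.992)
t=2.100: state=(-1.030, 1.372)
t=2.200: state=(-0.876, 1.709)
t=2.300: state=(-0.691, 1.984)
t=2.400: state=(-0.482, 2.182)
t=2.500: state=(-0.258, 2.284)
t=2.600: state=(-0.028, 2.283)
t=2.640: state=(0.063, 2.253)
largest grid value and its neighbours: omega(2.540)=2.29670, omega(2.550)=2.29712, omega(2.560)=2.29647
parabola through these three points peaks at t≈2.549 with omega≈2.29712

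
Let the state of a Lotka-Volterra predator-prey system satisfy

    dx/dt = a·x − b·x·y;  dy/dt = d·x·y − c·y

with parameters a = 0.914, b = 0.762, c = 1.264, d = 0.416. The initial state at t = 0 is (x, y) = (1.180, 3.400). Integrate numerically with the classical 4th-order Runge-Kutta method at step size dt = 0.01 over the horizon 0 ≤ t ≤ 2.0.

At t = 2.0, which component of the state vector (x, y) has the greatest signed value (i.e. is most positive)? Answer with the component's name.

t=0.000: state=(1.180, 3.400)
step 1 (dt=0.01): k1=(-1.979, -2.629), k2=(-1.950, -2.632), k3=(-1.951, -2.632), k4=(-1.923, -2.636); state += dt/6·(k1+2k2+2k3+k4)
t=0.010: state=(1.160, 3.374)
t=0.020: state=(1.142, 3.347)
t=0.030: state=(1.123, 3.321)
continuing one RK4 step at a time; state shown every 10 steps (Δt=0.1):
t=0.100: state=(1.008, 3.135)
t=0.200: state=(0.878, 2.873)
t=0.300: state=(0.781, 2.621)
t=0.400: state=(0.707, 2.382)
t=0.500: state=(0.652, 2.159)
t=0.600: state=(0.611, 1.953)
t=0.700: state=(0.581, 1.765)
t=0.800: state=(0.560, 1.592)
t=0.900: state=(0.547, 1.436)
t=1.000: state=(0.540, 1.294)
t=1.100: state=(0.539, 1.166)
t=1.200: state=(0.543, 1.051)
t=1.300: state=(0.551, 0.948)
t=1.400: state=(0.564, 0.855)
t=1.500: state=(0.580, 0.771)
t=1.600: state=(0.601, 0.697)
t=1.700: state=(0.627, 0.630)
t=1.800: state=(0.656, 0.570)
t=1.900: state=(0.690, 0.517)
t=2.000: state=(0.728, 0.469)
compare at T: x=0.728, y=0.469

largest component: x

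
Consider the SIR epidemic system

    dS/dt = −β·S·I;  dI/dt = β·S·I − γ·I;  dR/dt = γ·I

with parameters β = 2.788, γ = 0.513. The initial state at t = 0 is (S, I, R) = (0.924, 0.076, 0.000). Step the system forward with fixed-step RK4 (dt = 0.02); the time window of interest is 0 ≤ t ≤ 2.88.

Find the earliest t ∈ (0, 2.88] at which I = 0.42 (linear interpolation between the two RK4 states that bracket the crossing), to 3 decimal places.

t = 1.141

t=0.000: state=(0.924, 0.076, 0.000)
step 1 (dt=0.02): k1=(-0.196, 0.157, 0.039), k2=(-0.199, 0.160, 0.040), k3=(-0.199, 0.160, 0.040), k4=(-0.203, 0.163, 0.041); state += dt/6·(k1+2k2+2k3+k4)
t=0.020: state=(0.920, 0.079, 0.001)
t=0.040: state=(0.916, 0.083, 0.002)
t=0.060: state=(0.912, 0.086, 0.002)
continuing one RK4 step at a time; state shown every 5 steps (Δt=0.1):
t=0.100: state=(0.903, 0.093, 0.004)
t=0.200: state=(0.877, 0.113, 0.010)
t=0.300: state=(0.847, 0.137, 0.016)
t=0.400: state=(0.812, 0.164, 0.024)
t=0.500: state=(0.773, 0.194, 0.033)
t=0.600: state=(0.729, 0.228, 0.044)
t=0.700: state=(0.680, 0.263, 0.056)
t=0.800: state=(0.629, 0.300, 0.071)
t=0.900: state=(0.576, 0.337, 0.087)
t=1.000: state=(0.521, 0.373, 0.105)
t=1.100: state=(0.467, 0.407, 0.125)
t=1.140: state=(0.446, 0.420, 0.134)
next step: t=1.160: state=(0.436, 0.426, 0.138) — I has crossed 0.42
linear interpolation between t=1.140 (0.41976) and t=1.160 (0.42582) → t≈1.141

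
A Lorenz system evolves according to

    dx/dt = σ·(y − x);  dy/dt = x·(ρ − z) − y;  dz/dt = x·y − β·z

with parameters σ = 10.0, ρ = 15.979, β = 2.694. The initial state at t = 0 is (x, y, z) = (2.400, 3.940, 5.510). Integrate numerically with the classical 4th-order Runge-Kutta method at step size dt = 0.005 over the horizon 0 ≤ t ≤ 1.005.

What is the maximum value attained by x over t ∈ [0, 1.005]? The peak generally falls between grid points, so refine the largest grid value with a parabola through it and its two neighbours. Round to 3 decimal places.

max x = 10.954

t=0.000: state=(2.400, 3.940, 5.510)
step 1 (dt=0.005): k1=(15.400, 21.186, -5.388), k2=(15.545, 21.569, -5.071), k3=(15.551, 21.569, -5.069), k4=(15.701, 21.955, -4.746); state += dt/6·(k1+2k2+2k3+k4)
t=0.005: state=(2.478, 4.048, 5.485)
t=0.010: state=(2.557, 4.160, 5.463)
t=0.015: state=(2.638, 4.275, 5.444)
continuing one RK4 step at a time; state shown every 10 steps (Δt=0.05):
t=0.050: state=(3.261, 5.197, 5.421)
t=0.100: state=(4.365, 6.868, 5.815)
t=0.150: state=(5.775, 8.906, 6.960)
t=0.200: state=(7.466, 11.034, 9.196)
t=0.250: state=(9.230, 12.556, 12.713)
t=0.300: state=(10.586, 12.458, 17.032)
t=0.350: state=(10.913, 10.237, 20.717)
t=0.400: state=(9.926, 6.798, 22.304)
t=0.450: state=(8.013, 3.754, 21.686)
t=0.500: state=(5.905, 1.918, 19.846)
t=0.550: state=(4.143, 1.134, 17.687)
t=0.600: state=(2.908, 0.958, 15.622)
t=0.650: state=(2.158, 1.065, 13.770)
t=0.700: state=(1.775, 1.299, 12.141)
t=0.750: state=(1.652, 1.613, 10.726)
t=0.800: state=(1.719, 2.014, 9.516)
t=0.850: state=(1.942, 2.536, 8.510)
t=0.900: state=(2.317, 3.228, 7.724)
t=0.950: state=(2.862, 4.146, 7.196)
t=1.000: state=(3.613, 5.344, 7.007)
t=1.005: state=(3.700, 5.481, 7.012)
largest grid value and its neighbours: x(0.335)=10.95187, x(0.340)=10.95250, x(0.345)=10.93941
parabola through these three points peaks at t≈0.338 with x≈10.95391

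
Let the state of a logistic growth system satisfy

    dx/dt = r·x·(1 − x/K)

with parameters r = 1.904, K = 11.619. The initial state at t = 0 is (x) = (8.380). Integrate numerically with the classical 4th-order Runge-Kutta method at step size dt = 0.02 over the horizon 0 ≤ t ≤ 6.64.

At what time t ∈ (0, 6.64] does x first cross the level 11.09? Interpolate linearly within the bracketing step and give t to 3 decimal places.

t=0.000: state=(8.380)
step 1 (dt=0.02): k1=(4.448), k2=(4.410), k3=(4.410), k4=(4.372); state += dt/6·(k1+2k2+2k3+k4)
t=0.020: state=(8.468)
t=0.040: state=(8.555)
t=0.060: state=(8.640)
continuing one RK4 step at a time; state shown every 25 steps (Δt=0.5):
t=0.500: state=(10.111)
t=1.000: state=(10.986)
t=1.080: state=(11.072)
next step: t=1.100: state=(11.091) — x has crossed 11.09
linear interpolation between t=1.080 (11.07157) and t=1.100 (11.09110) → t≈1.099

t = 1.099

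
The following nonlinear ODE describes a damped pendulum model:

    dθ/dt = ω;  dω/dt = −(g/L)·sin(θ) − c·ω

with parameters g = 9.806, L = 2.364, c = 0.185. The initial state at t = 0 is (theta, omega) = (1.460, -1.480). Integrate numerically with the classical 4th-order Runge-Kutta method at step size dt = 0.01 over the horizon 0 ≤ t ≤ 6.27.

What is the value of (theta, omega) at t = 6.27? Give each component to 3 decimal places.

t=0.000: state=(1.460, -1.480)
step 1 (dt=0.01): k1=(-1.480, -3.849), k2=(-1.499, -3.842), k3=(-1.499, -3.842), k4=(-1.518, -3.834); state += dt/6·(k1+2k2+2k3+k4)
t=0.010: state=(1.445, -1.518)
t=0.020: state=(1.430, -1.557)
t=0.030: state=(1.414, -1.595)
continuing one RK4 step at a time; state shown every 25 steps (Δt=0.25):
t=0.250: state=(0.976, -2.360)
t=0.500: state=(0.312, -2.857)
t=0.750: state=(-0.395, -2.680)
t=1.000: state=(-0.978, -1.911)
t=1.250: state=(-1.331, -0.894)
t=1.500: state=(-1.424, 0.145)
t=1.750: state=(-1.263, 1.129)
t=2.000: state=(-0.871, 1.967)
t=2.250: state=(-0.309, 2.441)
t=2.500: state=(0.300, 2.331)
t=2.750: state=(0.811, 1.684)
t=3.000: state=(1.120, 0.766)
t=3.250: state=(1.190, -0.203)
t=3.500: state=(1.024, -1.107)
t=3.750: state=(0.652, -1.815)
t=4.000: state=(0.149, -2.128)
t=4.250: state=(-0.367, -1.917)
t=4.500: state=(-0.773, -1.274)
t=4.750: state=(-0.987, -0.425)
t=5.000: state=(-0.983, 0.449)
t=5.250: state=(-0.772, 1.216)
t=5.500: state=(-0.397, 1.725)
t=5.750: state=(0.056, 1.818)
t=6.000: state=(0.474, 1.463)
t=6.250: state=(0.761, 0.800)
t=6.270: state=(0.777, 0.739)

(theta, omega) = (0.777, 0.739)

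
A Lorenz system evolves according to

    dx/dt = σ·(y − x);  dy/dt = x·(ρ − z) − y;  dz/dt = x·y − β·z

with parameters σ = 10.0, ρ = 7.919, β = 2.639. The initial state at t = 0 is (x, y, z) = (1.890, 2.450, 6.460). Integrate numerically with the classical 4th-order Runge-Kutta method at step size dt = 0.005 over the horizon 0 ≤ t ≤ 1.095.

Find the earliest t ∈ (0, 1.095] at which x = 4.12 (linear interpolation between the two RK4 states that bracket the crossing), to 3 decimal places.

t = 0.457

t=0.000: state=(1.890, 2.450, 6.460)
step 1 (dt=0.005): k1=(5.600, 0.308, -12.417), k2=(5.468, 0.386, -12.300), k3=(5.473, 0.385, -12.301), k4=(5.346, 0.463, -12.184); state += dt/6·(k1+2k2+2k3+k4)
t=0.005: state=(1.917, 2.452, 6.398)
t=0.010: state=(1.943, 2.455, 6.338)
t=0.015: state=(1.969, 2.458, 6.279)
continuing one RK4 step at a time; state shown every 10 steps (Δt=0.05):
t=0.050: state=(2.119, 2.503, 5.895)
t=0.100: state=(2.294, 2.626, 5.431)
t=0.150: state=(2.462, 2.809, 5.062)
t=0.200: state=(2.647, 3.046, 4.787)
t=0.250: state=(2.863, 3.331, 4.607)
t=0.300: state=(3.116, 3.659, 4.527)
t=0.350: state=(3.405, 4.019, 4.555)
t=0.400: state=(3.727, 4.397, 4.696)
t=0.450: state=(4.071, 4.772, 4.955)
t=0.455: state=(4.106, 4.808, 4.987)
next step: t=0.460: state=(4.141, 4.844, 5.020) — x has crossed 4.12
linear interpolation between t=0.455 (4.10611) and t=0.460 (4.14124) → t≈0.457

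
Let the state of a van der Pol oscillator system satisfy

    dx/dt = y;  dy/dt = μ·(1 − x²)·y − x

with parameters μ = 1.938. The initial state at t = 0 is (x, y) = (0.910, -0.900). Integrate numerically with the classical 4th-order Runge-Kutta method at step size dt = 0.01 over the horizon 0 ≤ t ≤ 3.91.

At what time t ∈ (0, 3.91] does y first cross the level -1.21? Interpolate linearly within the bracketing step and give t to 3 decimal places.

t=0.000: state=(0.910, -0.900)
step 1 (dt=0.01): k1=(-0.900, -1.210), k2=(-0.906, -1.222), k3=(-0.906, -1.222), k4=(-0.912, -1.234); state += dt/6·(k1+2k2+2k3+k4)
t=0.010: state=(0.901, -0.912)
t=0.020: state=(0.892, -0.925)
t=0.030: state=(0.882, -0.937)
continuing one RK4 step at a time; state shown every 20 steps (Δt=0.2):
t=0.200: state=(0.702, -1.202)
next step: t=0.210: state=(0.690, -1.221) — y has crossed -1.21
linear interpolation between t=0.200 (-1.20195) and t=0.210 (-1.22101) → t≈0.204

t = 0.204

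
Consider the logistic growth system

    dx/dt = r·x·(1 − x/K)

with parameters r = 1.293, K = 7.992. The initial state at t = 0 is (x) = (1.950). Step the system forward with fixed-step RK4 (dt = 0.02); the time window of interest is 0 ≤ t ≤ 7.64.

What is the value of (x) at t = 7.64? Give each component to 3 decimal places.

(x) = (7.991)

t=0.000: state=(1.950)
step 1 (dt=0.02): k1=(1.906), k2=(1.919), k3=(1.919), k4=(1.931); state += dt/6·(k1+2k2+2k3+k4)
t=0.020: state=(1.988)
t=0.040: state=(2.027)
t=0.060: state=(2.067)
continuing one RK4 step at a time; state shown every 25 steps (Δt=0.5):
t=0.500: state=(3.047)
t=1.000: state=(4.319)
t=1.500: state=(5.529)
t=2.000: state=(6.480)
t=2.500: state=(7.121)
t=3.000: state=(7.511)
t=3.500: state=(7.733)
t=4.000: state=(7.854)
t=4.500: state=(7.919)
t=5.000: state=(7.954)
t=5.500: state=(7.972)
t=6.000: state=(7.981)
t=6.500: state=(7.986)
t=7.000: state=(7.989)
t=7.500: state=(7.990)
t=7.640: state=(7.991)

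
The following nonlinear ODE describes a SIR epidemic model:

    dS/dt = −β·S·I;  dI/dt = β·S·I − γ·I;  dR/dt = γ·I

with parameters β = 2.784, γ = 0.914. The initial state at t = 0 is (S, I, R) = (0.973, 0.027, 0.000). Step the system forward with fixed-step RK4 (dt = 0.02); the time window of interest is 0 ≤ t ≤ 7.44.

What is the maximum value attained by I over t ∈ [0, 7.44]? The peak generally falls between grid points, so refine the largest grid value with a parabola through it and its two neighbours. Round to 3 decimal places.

max I = 0.315

t=0.000: state=(0.973, 0.027, 0.000)
step 1 (dt=0.02): k1=(-0.073, 0.048, 0.025), k2=(-0.074, 0.049, 0.025), k3=(-0.074, 0.049, 0.025), k4=(-0.076, 0.050, 0.026); state += dt/6·(k1+2k2+2k3+k4)
t=0.020: state=(0.972, 0.028, 0.001)
t=0.040: state=(0.970, 0.029, 0.001)
t=0.060: state=(0.968, 0.030, 0.002)
continuing one RK4 step at a time; state shown every 25 steps (Δt=0.5):
t=0.500: state=(0.916, 0.064, 0.020)
t=1.000: state=(0.801, 0.135, 0.064)
t=1.500: state=(0.621, 0.231, 0.147)
t=2.000: state=(0.426, 0.303, 0.271)
t=2.500: state=(0.276, 0.310, 0.414)
t=3.000: state=(0.184, 0.269, 0.548)
t=3.500: state=(0.131, 0.211, 0.657)
t=4.000: state=(0.102, 0.157, 0.741)
t=4.500: state=(0.084, 0.113, 0.803)
t=5.000: state=(0.074, 0.080, 0.846)
t=5.500: state=(0.067, 0.056, 0.877)
t=6.000: state=(0.063, 0.039, 0.898)
t=6.500: state=(0.060, 0.027, 0.913)
t=7.000: state=(0.058, 0.018, 0.923)
t=7.440: state=(0.057, 0.013, 0.929)
largest grid value and its neighbours: I(2.280)=0.31496, I(2.300)=0.31501, I(2.320)=0.31496
parabola through these three points peaks at t≈2.300 with I≈0.31501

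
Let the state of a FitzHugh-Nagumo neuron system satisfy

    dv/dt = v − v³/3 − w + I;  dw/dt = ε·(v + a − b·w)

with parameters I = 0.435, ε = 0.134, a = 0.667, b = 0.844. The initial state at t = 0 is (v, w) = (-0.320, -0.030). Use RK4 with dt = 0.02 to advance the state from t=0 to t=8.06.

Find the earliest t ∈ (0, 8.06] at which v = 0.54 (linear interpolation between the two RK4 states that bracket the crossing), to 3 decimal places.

t = 2.257

t=0.000: state=(-0.320, -0.030)
step 1 (dt=0.02): k1=(0.156, 0.050), k2=(0.157, 0.050), k3=(0.157, 0.050), k4=(0.158, 0.050); state += dt/6·(k1+2k2+2k3+k4)
t=0.020: state=(-0.317, -0.029)
t=0.040: state=(-0.314, -0.028)
t=0.060: state=(-0.310, -0.027)
continuing one RK4 step at a time; state shown every 25 steps (Δt=0.5):
t=0.500: state=(-0.229, -0.003)
t=1.000: state=(-0.101, 0.030)
t=1.500: state=(0.084, 0.071)
t=2.000: state=(0.358, 0.124)
t=2.240: state=(0.527, 0.156)
next step: t=2.260: state=(0.542, 0.159) — v has crossed 0.54
linear interpolation between t=2.240 (0.52710) and t=2.260 (0.54233) → t≈2.257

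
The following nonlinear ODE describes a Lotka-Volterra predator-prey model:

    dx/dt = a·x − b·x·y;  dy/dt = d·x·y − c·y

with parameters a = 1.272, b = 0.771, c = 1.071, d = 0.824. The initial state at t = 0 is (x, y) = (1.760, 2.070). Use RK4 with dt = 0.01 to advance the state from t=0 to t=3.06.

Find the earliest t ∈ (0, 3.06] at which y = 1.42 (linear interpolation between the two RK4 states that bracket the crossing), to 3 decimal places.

t=0.000: state=(1.760, 2.070)
step 1 (dt=0.01): k1=(-0.570, 0.785), k2=(-0.575, 0.782), k3=(-0.575, 0.782), k4=(-0.579, 0.778); state += dt/6·(k1+2k2+2k3+k4)
t=0.010: state=(1.754, 2.078)
t=0.020: state=(1.748, 2.086)
t=0.030: state=(1.743, 2.093)
continuing one RK4 step at a time; state shown every 10 steps (Δt=0.1):
t=0.100: state=(1.699, 2.145)
t=0.200: state=(1.631, 2.210)
t=0.300: state=(1.559, 2.265)
t=0.400: state=(1.484, 2.307)
t=0.500: state=(1.409, 2.335)
t=0.600: state=(1.336, 2.349)
t=0.700: state=(1.266, 2.349)
t=0.800: state=(1.200, 2.336)
t=0.900: state=(1.139, 2.311)
t=1.000: state=(1.084, 2.275)
t=1.100: state=(1.035, 2.230)
t=1.200: state=(0.991, 2.178)
t=1.300: state=(0.954, 2.120)
t=1.400: state=(0.922, 2.058)
t=1.500: state=(0.896, 1.992)
t=1.600: state=(0.875, 1.925)
t=1.700: state=(0.858, 1.858)
t=1.800: state=(0.847, 1.790)
t=1.900: state=(0.840, 1.724)
t=2.000: state=(0.837, 1.660)
t=2.100: state=(0.839, 1.598)
t=2.200: state=(0.844, 1.539)
t=2.300: state=(0.853, 1.482)
t=2.400: state=(0.866, 1.430)
t=2.410: state=(0.867, 1.425)
next step: t=2.420: state=(0.869, 1.419) — y has crossed 1.42
linear interpolation between t=2.410 (1.42455) and t=2.420 (1.41949) → t≈2.419

t = 2.419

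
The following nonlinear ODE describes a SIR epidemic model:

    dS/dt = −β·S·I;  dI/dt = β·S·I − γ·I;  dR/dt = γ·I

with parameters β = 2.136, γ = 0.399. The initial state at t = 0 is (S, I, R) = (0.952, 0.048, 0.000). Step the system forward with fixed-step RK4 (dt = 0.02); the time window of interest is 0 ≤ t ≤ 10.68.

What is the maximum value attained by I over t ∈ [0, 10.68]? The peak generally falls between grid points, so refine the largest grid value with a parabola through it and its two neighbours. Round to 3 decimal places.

t=0.000: state=(0.952, 0.048, 0.000)
step 1 (dt=0.02): k1=(-0.098, 0.078, 0.019), k2=(-0.099, 0.080, 0.019), k3=(-0.099, 0.080, 0.019), k4=(-0.101, 0.081, 0.020); state += dt/6·(k1+2k2+2k3+k4)
t=0.020: state=(0.950, 0.050, 0.000)
t=0.040: state=(0.948, 0.051, 0.001)
t=0.060: state=(0.946, 0.053, 0.001)
continuing one RK4 step at a time; state shown every 25 steps (Δt=0.5):
t=0.500: state=(0.880, 0.105, 0.015)
t=1.000: state=(0.748, 0.207, 0.045)
t=1.500: state=(0.559, 0.341, 0.099)
t=2.000: state=(0.364, 0.457, 0.180)
t=2.500: state=(0.216, 0.507, 0.277)
t=3.000: state=(0.126, 0.496, 0.378)
t=3.500: state=(0.076, 0.451, 0.473)
t=4.000: state=(0.048, 0.394, 0.557)
t=4.500: state=(0.033, 0.337, 0.630)
t=5.000: state=(0.023, 0.284, 0.692)
t=5.500: state=(0.018, 0.238, 0.744)
t=6.000: state=(0.014, 0.198, 0.788)
t=6.500: state=(0.012, 0.165, 0.824)
t=7.000: state=(0.010, 0.136, 0.854)
t=7.500: state=(0.009, 0.113, 0.878)
t=8.000: state=(0.008, 0.093, 0.899)
t=8.500: state=(0.007, 0.077, 0.916)
t=9.000: state=(0.007, 0.064, 0.930)
t=9.500: state=(0.006, 0.052, 0.941)
t=10.000: state=(0.006, 0.043, 0.951)
t=10.500: state=(0.006, 0.036, 0.959)
t=10.680: state=(0.006, 0.033, 0.961)
largest grid value and its neighbours: I(2.620)=0.50897, I(2.640)=0.50899, I(2.660)=0.50892
parabola through these three points peaks at t≈2.633 with I≈0.50899

max I = 0.509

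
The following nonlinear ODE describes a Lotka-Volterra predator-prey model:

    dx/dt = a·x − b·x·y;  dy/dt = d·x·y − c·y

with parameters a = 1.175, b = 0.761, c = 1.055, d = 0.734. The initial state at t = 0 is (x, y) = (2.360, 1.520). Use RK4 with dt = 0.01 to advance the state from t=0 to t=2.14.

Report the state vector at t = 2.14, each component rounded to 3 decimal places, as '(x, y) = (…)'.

(x, y) = (0.844, 1.907)

t=0.000: state=(2.360, 1.520)
step 1 (dt=0.01): k1=(0.043, 1.029), k2=(0.034, 1.033), k3=(0.034, 1.033), k4=(0.025, 1.037); state += dt/6·(k1+2k2+2k3+k4)
t=0.010: state=(2.360, 1.530)
t=0.020: state=(2.360, 1.541)
t=0.030: state=(2.360, 1.551)
continuing one RK4 step at a time; state shown every 10 steps (Δt=0.1):
t=0.100: state=(2.355, 1.626)
t=0.200: state=(2.330, 1.738)
t=0.300: state=(2.286, 1.853)
t=0.400: state=(2.223, 1.968)
t=0.500: state=(2.143, 2.079)
t=0.600: state=(2.050, 2.182)
t=0.700: state=(1.946, 2.274)
t=0.800: state=(1.835, 2.351)
t=0.900: state=(1.721, 2.410)
t=1.000: state=(1.609, 2.451)
t=1.100: state=(1.500, 2.472)
t=1.200: state=(1.398, 2.474)
t=1.300: state=(1.303, 2.458)
t=1.400: state=(1.217, 2.426)
t=1.500: state=(1.139, 2.380)
t=1.600: state=(1.071, 2.323)
t=1.700: state=(1.012, 2.256)
t=1.800: state=(0.962, 2.183)
t=1.900: state=(0.919, 2.105)
t=2.000: state=(0.883, 2.023)
t=2.100: state=(0.854, 1.940)
t=2.140: state=(0.844, 1.907)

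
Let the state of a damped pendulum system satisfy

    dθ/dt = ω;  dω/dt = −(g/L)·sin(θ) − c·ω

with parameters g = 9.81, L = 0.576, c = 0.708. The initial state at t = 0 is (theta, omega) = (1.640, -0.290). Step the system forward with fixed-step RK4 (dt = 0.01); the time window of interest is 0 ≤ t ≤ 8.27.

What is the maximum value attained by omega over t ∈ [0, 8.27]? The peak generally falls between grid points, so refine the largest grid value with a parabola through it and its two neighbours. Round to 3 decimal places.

max omega = 3.960

t=0.000: state=(1.640, -0.290)
step 1 (dt=0.01): k1=(-0.290, -16.785), k2=(-0.374, -16.727), k3=(-0.374, -16.728), k4=(-0.457, -16.671); state += dt/6·(k1+2k2+2k3+k4)
t=0.010: state=(1.636, -0.457)
t=0.020: state=(1.631, -0.623)
t=0.030: state=(1.624, -0.788)
continuing one RK4 step at a time; state shown every 50 steps (Δt=0.5):
t=0.500: state=(-0.158, -5.020)
t=1.000: state=(-1.020, 2.001)
t=1.500: state=(0.642, 2.326)
t=2.000: state=(0.309, -2.905)
t=2.500: state=(-0.637, 0.259)
t=3.000: state=(0.233, 1.856)
t=3.500: state=(0.275, -1.520)
t=4.000: state=(-0.365, -0.171)
t=4.500: state=(0.083, 1.200)
t=5.000: state=(0.192, -0.790)
t=5.500: state=(-0.205, -0.233)
t=6.000: state=(0.024, 0.736)
t=6.500: state=(0.125, -0.405)
t=7.000: state=(-0.114, -0.201)
t=7.500: state=(0.001, 0.441)
t=8.000: state=(0.079, -0.202)
t=8.270: state=(-0.002, -0.335)
largest grid value and its neighbours: omega(1.250)=3.95565, omega(1.260)=3.95984, omega(1.270)=3.95738
parabola through these three points peaks at t≈1.261 with omega≈3.95990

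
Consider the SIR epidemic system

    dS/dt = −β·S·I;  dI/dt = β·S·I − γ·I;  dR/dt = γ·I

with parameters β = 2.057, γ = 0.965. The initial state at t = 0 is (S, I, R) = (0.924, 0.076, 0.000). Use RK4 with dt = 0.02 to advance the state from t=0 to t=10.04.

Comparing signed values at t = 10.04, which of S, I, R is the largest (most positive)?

largest component: R

t=0.000: state=(0.924, 0.076, 0.000)
step 1 (dt=0.02): k1=(-0.144, 0.071, 0.073), k2=(-0.146, 0.072, 0.074), k3=(-0.146, 0.072, 0.074), k4=(-0.147, 0.072, 0.075); state += dt/6·(k1+2k2+2k3+k4)
t=0.020: state=(0.921, 0.077, 0.001)
t=0.040: state=(0.918, 0.079, 0.003)
t=0.060: state=(0.915, 0.080, 0.005)
continuing one RK4 step at a time; state shown every 25 steps (Δt=0.5):
t=0.500: state=(0.838, 0.116, 0.046)
t=1.000: state=(0.726, 0.161, 0.113)
t=1.500: state=(0.604, 0.197, 0.200)
t=2.000: state=(0.488, 0.213, 0.299)
t=2.500: state=(0.393, 0.206, 0.401)
t=3.000: state=(0.321, 0.183, 0.496)
t=3.500: state=(0.270, 0.153, 0.577)
t=4.000: state=(0.235, 0.122, 0.643)
t=4.500: state=(0.210, 0.095, 0.695)
t=5.000: state=(0.193, 0.072, 0.735)
t=5.500: state=(0.181, 0.054, 0.765)
t=6.000: state=(0.172, 0.040, 0.788)
t=6.500: state=(0.166, 0.029, 0.804)
t=7.000: state=(0.162, 0.021, 0.817)
t=7.500: state=(0.159, 0.016, 0.825)
t=8.000: state=(0.157, 0.011, 0.832)
t=8.500: state=(0.155, 0.008, 0.836)
t=9.000: state=(0.154, 0.006, 0.840)
t=9.500: state=(0.153, 0.004, 0.842)
t=10.000: state=(0.153, 0.003, 0.844)
t=10.040: state=(0.153, 0.003, 0.844)
compare at T: S=0.153, I=0.003, R=0.844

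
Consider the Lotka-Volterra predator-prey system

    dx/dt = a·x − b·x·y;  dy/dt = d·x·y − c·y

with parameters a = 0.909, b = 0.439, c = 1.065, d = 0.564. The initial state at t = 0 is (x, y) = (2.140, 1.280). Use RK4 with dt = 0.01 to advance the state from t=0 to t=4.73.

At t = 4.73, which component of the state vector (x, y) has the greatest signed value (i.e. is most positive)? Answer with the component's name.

largest component: y

t=0.000: state=(2.140, 1.280)
step 1 (dt=0.01): k1=(0.743, 0.182), k2=(0.743, 0.185), k3=(0.743, 0.185), k4=(0.744, 0.187); state += dt/6·(k1+2k2+2k3+k4)
t=0.010: state=(2.147, 1.282)
t=0.020: state=(2.155, 1.284)
t=0.030: state=(2.162, 1.286)
continuing one RK4 step at a time; state shown every 20 steps (Δt=0.2):
t=0.200: state=(2.289, 1.328)
t=0.400: state=(2.436, 1.401)
t=0.600: state=(2.573, 1.502)
t=0.800: state=(2.690, 1.634)
t=1.000: state=(2.775, 1.798)
t=1.200: state=(2.819, 1.993)
t=1.400: state=(2.811, 2.213)
t=1.600: state=(2.748, 2.449)
t=1.800: state=(2.631, 2.682)
t=2.000: state=(2.470, 2.891)
t=2.200: state=(2.281, 3.055)
t=2.400: state=(2.082, 3.157)
t=2.600: state=(1.889, 3.192)
t=2.800: state=(1.713, 3.160)
t=3.000: state=(1.562, 3.071)
t=3.200: state=(1.439, 2.939)
t=3.400: state=(1.343, 2.778)
t=3.600: state=(1.272, 2.601)
t=3.800: state=(1.223, 2.419)
t=4.000: state=(1.196, 2.240)
t=4.200: state=(1.187, 2.071)
t=4.400: state=(1.195, 1.914)
t=4.600: state=(1.220, 1.772)
t=4.730: state=(1.244, 1.689)
compare at T: x=1.244, y=1.689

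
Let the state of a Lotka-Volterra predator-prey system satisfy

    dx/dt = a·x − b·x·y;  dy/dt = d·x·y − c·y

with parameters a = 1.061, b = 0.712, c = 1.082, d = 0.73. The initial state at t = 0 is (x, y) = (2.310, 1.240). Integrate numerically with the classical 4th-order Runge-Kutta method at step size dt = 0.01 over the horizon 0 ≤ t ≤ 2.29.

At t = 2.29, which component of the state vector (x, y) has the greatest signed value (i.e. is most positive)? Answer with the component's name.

largest component: y

t=0.000: state=(2.310, 1.240)
step 1 (dt=0.01): k1=(0.411, 0.749), k2=(0.406, 0.753), k3=(0.406, 0.753), k4=(0.400, 0.758); state += dt/6·(k1+2k2+2k3+k4)
t=0.010: state=(2.314, 1.248)
t=0.020: state=(2.318, 1.255)
t=0.030: state=(2.322, 1.263)
continuing one RK4 step at a time; state shown every 10 steps (Δt=0.1):
t=0.100: state=(2.345, 1.319)
t=0.200: state=(2.367, 1.406)
t=0.300: state=(2.373, 1.500)
t=0.400: state=(2.363, 1.601)
t=0.500: state=(2.336, 1.705)
t=0.600: state=(2.291, 1.812)
t=0.700: state=(2.231, 1.918)
t=0.800: state=(2.156, 2.021)
t=0.900: state=(2.069, 2.116)
t=1.000: state=(1.973, 2.201)
t=1.100: state=(1.870, 2.273)
t=1.200: state=(1.765, 2.329)
t=1.300: state=(1.660, 2.369)
t=1.400: state=(1.558, 2.391)
t=1.500: state=(1.461, 2.396)
t=1.600: state=(1.370, 2.384)
t=1.700: state=(1.287, 2.357)
t=1.800: state=(1.212, 2.317)
t=1.900: state=(1.144, 2.266)
t=2.000: state=(1.085, 2.206)
t=2.100: state=(1.033, 2.139)
t=2.200: state=(0.989, 2.067)
t=2.290: state=(0.956, 1.998)
compare at T: x=0.956, y=1.998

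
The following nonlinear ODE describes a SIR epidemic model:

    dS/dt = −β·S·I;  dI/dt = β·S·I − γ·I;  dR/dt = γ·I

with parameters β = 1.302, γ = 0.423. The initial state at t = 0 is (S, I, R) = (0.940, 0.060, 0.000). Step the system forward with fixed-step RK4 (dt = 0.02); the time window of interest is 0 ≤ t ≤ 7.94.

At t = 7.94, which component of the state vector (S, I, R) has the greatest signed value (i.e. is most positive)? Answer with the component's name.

largest component: R

t=0.000: state=(0.940, 0.060, 0.000)
step 1 (dt=0.02): k1=(-0.073, 0.048, 0.025), k2=(-0.074, 0.048, 0.026), k3=(-0.074, 0.048, 0.026), k4=(-0.074, 0.049, 0.026); state += dt/6·(k1+2k2+2k3+k4)
t=0.020: state=(0.939, 0.061, 0.001)
t=0.040: state=(0.937, 0.062, 0.001)
t=0.060: state=(0.935, 0.063, 0.002)
continuing one RK4 step at a time; state shown every 25 steps (Δt=0.5):
t=0.500: state=(0.896, 0.088, 0.016)
t=1.000: state=(0.836, 0.126, 0.038)
t=1.500: state=(0.759, 0.171, 0.069)
t=2.000: state=(0.668, 0.221, 0.111)
t=2.500: state=(0.570, 0.267, 0.163)
t=3.000: state=(0.473, 0.304, 0.223)
t=3.500: state=(0.385, 0.325, 0.290)
t=4.000: state=(0.311, 0.330, 0.359)
t=4.500: state=(0.251, 0.320, 0.428)
t=5.000: state=(0.205, 0.300, 0.494)
t=5.500: state=(0.170, 0.275, 0.555)
t=6.000: state=(0.144, 0.246, 0.610)
t=6.500: state=(0.124, 0.217, 0.659)
t=7.000: state=(0.108, 0.190, 0.702)
t=7.500: state=(0.097, 0.164, 0.740)
t=7.940: state=(0.088, 0.144, 0.768)
compare at T: S=0.088, I=0.144, R=0.768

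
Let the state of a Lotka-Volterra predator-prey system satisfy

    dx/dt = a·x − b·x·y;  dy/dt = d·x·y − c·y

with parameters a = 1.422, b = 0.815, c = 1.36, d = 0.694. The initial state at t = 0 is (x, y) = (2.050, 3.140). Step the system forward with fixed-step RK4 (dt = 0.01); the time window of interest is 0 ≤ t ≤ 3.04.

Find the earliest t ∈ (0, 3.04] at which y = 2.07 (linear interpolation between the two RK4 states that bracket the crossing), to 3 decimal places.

t=0.000: state=(2.050, 3.140)
step 1 (dt=0.01): k1=(-2.331, 0.197), k2=(-2.319, 0.172), k3=(-2.319, 0.172), k4=(-2.308, 0.146); state += dt/6·(k1+2k2+2k3+k4)
t=0.010: state=(2.027, 3.142)
t=0.020: state=(2.004, 3.143)
t=0.030: state=(1.981, 3.144)
continuing one RK4 step at a time; state shown every 10 steps (Δt=0.1):
t=0.100: state=(1.829, 3.135)
t=0.200: state=(1.636, 3.086)
t=0.300: state=(1.472, 3.000)
t=0.400: state=(1.335, 2.885)
t=0.500: state=(1.223, 2.752)
t=0.600: state=(1.133, 2.606)
t=0.700: state=(1.063, 2.455)
t=0.800: state=(1.009, 2.302)
t=0.900: state=(0.970, 2.152)
t=0.950: state=(0.956, 2.079)
next step: t=0.960: state=(0.953, 2.064) — y has crossed 2.07
linear interpolation between t=0.950 (2.07885) and t=0.960 (2.06440) → t≈0.956

t = 0.956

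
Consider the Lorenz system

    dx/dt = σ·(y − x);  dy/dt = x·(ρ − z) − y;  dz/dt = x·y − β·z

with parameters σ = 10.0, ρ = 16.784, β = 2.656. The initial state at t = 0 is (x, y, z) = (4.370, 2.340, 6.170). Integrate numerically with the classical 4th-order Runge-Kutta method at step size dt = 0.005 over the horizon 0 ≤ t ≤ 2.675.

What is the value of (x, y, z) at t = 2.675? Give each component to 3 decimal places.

(x, y, z) = (3.543, 4.527, 10.402)

t=0.000: state=(4.370, 2.340, 6.170)
step 1 (dt=0.005): k1=(-20.300, 44.043, -6.162), k2=(-18.691, 43.461, -5.764), k3=(-18.746, 43.501, -5.763), k4=(-17.188, 42.954, -5.374); state += dt/6·(k1+2k2+2k3+k4)
t=0.005: state=(4.276, 2.557, 6.141)
t=0.010: state=(4.198, 2.770, 6.116)
t=0.015: state=(4.133, 2.978, 6.095)
continuing one RK4 step at a time; state shown every 20 steps (Δt=0.1):
t=0.100: state=(4.566, 6.339, 6.365)
t=0.200: state=(7.303, 10.772, 9.406)
t=0.300: state=(10.560, 12.798, 17.124)
t=0.400: state=(10.285, 7.397, 23.131)
t=0.500: state=(6.252, 2.076, 20.966)
t=0.600: state=(3.057, 0.947, 16.587)
t=0.700: state=(1.819, 1.287, 12.931)
t=0.800: state=(1.737, 2.031, 10.161)
t=0.900: state=(2.353, 3.303, 8.261)
t=1.000: state=(3.716, 5.551, 7.505)
t=1.100: state=(6.110, 9.051, 8.937)
t=1.200: state=(9.228, 12.069, 14.306)
t=1.300: state=(10.491, 9.645, 21.147)
t=1.400: state=(7.806, 4.030, 21.731)
t=1.500: state=(4.392, 1.739, 18.038)
t=1.600: state=(2.659, 1.747, 14.313)
t=1.700: state=(2.330, 2.492, 11.414)
t=1.800: state=(2.886, 3.827, 9.459)
t=1.900: state=(4.251, 6.073, 8.796)
t=2.000: state=(6.541, 9.233, 10.422)
t=2.100: state=(9.178, 11.322, 15.434)
t=2.200: state=(9.827, 8.694, 20.749)
t=2.300: state=(7.362, 4.179, 20.739)
t=2.400: state=(4.545, 2.383, 17.470)
t=2.500: state=(3.162, 2.491, 14.157)
t=2.600: state=(3.038, 3.396, 11.624)
t=2.675: state=(3.543, 4.527, 10.402)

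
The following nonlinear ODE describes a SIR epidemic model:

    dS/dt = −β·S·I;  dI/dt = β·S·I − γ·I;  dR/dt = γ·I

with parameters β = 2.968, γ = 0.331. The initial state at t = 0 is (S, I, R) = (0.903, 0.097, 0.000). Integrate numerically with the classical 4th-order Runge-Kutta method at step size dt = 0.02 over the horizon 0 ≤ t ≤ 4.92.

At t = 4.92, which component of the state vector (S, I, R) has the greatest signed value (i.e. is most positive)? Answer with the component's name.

t=0.000: state=(0.903, 0.097, 0.000)
step 1 (dt=0.02): k1=(-0.260, 0.228, 0.032), k2=(-0.265, 0.232, 0.033), k3=(-0.265, 0.233, 0.033), k4=(-0.271, 0.237, 0.034); state += dt/6·(k1+2k2+2k3+k4)
t=0.020: state=(0.898, 0.102, 0.001)
t=0.040: state=(0.892, 0.106, 0.001)
t=0.060: state=(0.886, 0.112, 0.002)
continuing one RK4 step at a time; state shown every 10 steps (Δt=0.2):
t=0.200: state=(0.839, 0.152, 0.008)
t=0.400: state=(0.750, 0.229, 0.021)
t=0.600: state=(0.637, 0.324, 0.039)
t=0.800: state=(0.510, 0.426, 0.064)
t=1.000: state=(0.385, 0.520, 0.095)
t=1.200: state=(0.276, 0.592, 0.132)
t=1.400: state=(0.192, 0.635, 0.173)
t=1.600: state=(0.131, 0.654, 0.216)
t=1.800: state=(0.089, 0.652, 0.259)
t=2.000: state=(0.060, 0.638, 0.302)
t=2.200: state=(0.042, 0.615, 0.343)
t=2.400: state=(0.029, 0.588, 0.383)
t=2.600: state=(0.021, 0.558, 0.421)
t=2.800: state=(0.015, 0.528, 0.457)
t=3.000: state=(0.011, 0.498, 0.491)
t=3.200: state=(0.008, 0.469, 0.523)
t=3.400: state=(0.006, 0.441, 0.553)
t=3.600: state=(0.005, 0.414, 0.581)
t=3.800: state=(0.004, 0.388, 0.608)
t=4.000: state=(0.003, 0.364, 0.633)
t=4.200: state=(0.003, 0.341, 0.656)
t=4.400: state=(0.002, 0.320, 0.678)
t=4.600: state=(0.002, 0.300, 0.698)
t=4.800: state=(0.001, 0.281, 0.718)
t=4.920: state=(0.001, 0.270, 0.729)
compare at T: S=0.001, I=0.270, R=0.729

largest component: R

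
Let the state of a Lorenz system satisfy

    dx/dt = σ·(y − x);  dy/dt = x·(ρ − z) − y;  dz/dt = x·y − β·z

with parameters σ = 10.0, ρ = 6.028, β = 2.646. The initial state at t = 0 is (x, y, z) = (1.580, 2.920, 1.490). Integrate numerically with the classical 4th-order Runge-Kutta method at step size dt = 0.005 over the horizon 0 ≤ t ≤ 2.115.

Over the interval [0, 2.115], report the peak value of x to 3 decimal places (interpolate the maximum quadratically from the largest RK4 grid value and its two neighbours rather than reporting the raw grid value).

t=0.000: state=(1.580, 2.920, 1.490)
step 1 (dt=0.005): k1=(13.400, 4.250, 0.671), k2=(13.171, 4.389, 0.782), k3=(13.180, 4.385, 0.780), k4=(12.960, 4.521, 0.889); state += dt/6·(k1+2k2+2k3+k4)
t=0.005: state=(1.646, 2.942, 1.494)
t=0.010: state=(1.710, 2.965, 1.499)
t=0.015: state=(1.771, 2.990, 1.505)
continuing one RK4 step at a time; state shown every 20 steps (Δt=0.1):
t=0.100: state=(2.641, 3.548, 1.762)
t=0.200: state=(3.514, 4.369, 2.440)
t=0.300: state=(4.335, 5.095, 3.532)
t=0.400: state=(4.960, 5.410, 4.898)
t=0.500: state=(5.169, 5.120, 6.142)
t=0.600: state=(4.880, 4.383, 6.829)
t=0.700: state=(4.268, 3.593, 6.837)
t=0.800: state=(3.617, 3.023, 6.377)
t=0.900: state=(3.119, 2.725, 5.731)
t=1.000: state=(2.829, 2.640, 5.090)
t=1.100: state=(2.729, 2.710, 4.554)
t=1.200: state=(2.779, 2.892, 4.170)
t=1.300: state=(2.944, 3.155, 3.960)
t=1.400: state=(3.190, 3.466, 3.933)
t=1.500: state=(3.482, 3.781, 4.085)
t=1.600: state=(3.771, 4.042, 4.390)
t=1.700: state=(4.004, 4.191, 4.785)
t=1.800: state=(4.132, 4.195, 5.181)
t=1.900: state=(4.130, 4.065, 5.481)
t=2.000: state=(4.014, 3.857, 5.626)
t=2.100: state=(3.833, 3.639, 5.607)
t=2.115: state=(3.804, 3.609, 5.593)
largest grid value and its neighbours: x(0.485)=5.17017, x(0.490)=5.17101, x(0.495)=5.17054
parabola through these three points peaks at t≈0.491 with x≈5.17102

max x = 5.171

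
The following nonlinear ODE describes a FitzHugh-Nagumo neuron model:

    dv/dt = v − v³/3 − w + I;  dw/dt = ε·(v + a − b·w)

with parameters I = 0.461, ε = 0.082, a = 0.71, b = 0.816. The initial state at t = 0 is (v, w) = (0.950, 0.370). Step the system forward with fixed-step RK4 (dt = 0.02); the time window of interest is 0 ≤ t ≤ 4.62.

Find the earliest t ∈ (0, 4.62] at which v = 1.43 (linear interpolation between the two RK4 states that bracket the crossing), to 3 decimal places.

t=0.000: state=(0.950, 0.370)
step 1 (dt=0.02): k1=(0.755, 0.111), k2=(0.755, 0.112), k3=(0.755, 0.112), k4=(0.754, 0.112); state += dt/6·(k1+2k2+2k3+k4)
t=0.020: state=(0.965, 0.372)
t=0.040: state=(0.980, 0.374)
t=0.060: state=(0.995, 0.377)
continuing one RK4 step at a time; state shown every 10 steps (Δt=0.2):
t=0.200: state=(1.099, 0.393)
t=0.400: state=(1.237, 0.419)
t=0.600: state=(1.356, 0.446)
t=0.740: state=(1.426, 0.466)
next step: t=0.760: state=(1.435, 0.469) — v has crossed 1.43
linear interpolation between t=0.740 (1.42563) and t=0.760 (1.43461) → t≈0.750

t = 0.750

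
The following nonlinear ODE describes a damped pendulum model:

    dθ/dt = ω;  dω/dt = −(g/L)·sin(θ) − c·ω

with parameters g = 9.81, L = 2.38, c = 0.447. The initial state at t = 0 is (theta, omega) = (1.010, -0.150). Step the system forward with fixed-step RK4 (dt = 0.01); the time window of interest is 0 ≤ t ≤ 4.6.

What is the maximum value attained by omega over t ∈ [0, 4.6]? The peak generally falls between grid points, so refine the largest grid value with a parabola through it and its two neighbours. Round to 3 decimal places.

max omega = 1.170

t=0.000: state=(1.010, -0.150)
step 1 (dt=0.01): k1=(-0.150, -3.423), k2=(-0.167, -3.414), k3=(-0.167, -3.414), k4=(-0.184, -3.405); state += dt/6·(k1+2k2+2k3+k4)
t=0.010: state=(1.008, -0.184)
t=0.020: state=(1.006, -0.218)
t=0.030: state=(1.004, -0.252)
continuing one RK4 step at a time; state shown every 20 steps (Δt=0.2):
t=0.200: state=(0.914, -0.788)
t=0.400: state=(0.703, -1.294)
t=0.600: state=(0.410, -1.601)
t=0.800: state=(0.080, -1.653)
t=1.000: state=(-0.234, -1.447)
t=1.200: state=(-0.485, -1.040)
t=1.400: state=(-0.643, -0.524)
t=1.600: state=(-0.693, 0.015)
t=1.800: state=(-0.640, 0.506)
t=2.000: state=(-0.498, 0.891)
t=2.200: state=(-0.294, 1.120)
t=2.400: state=(-0.062, 1.163)
t=2.600: state=(0.159, 1.022)
t=2.800: state=(0.337, 0.737)
t=3.000: state=(0.448, 0.367)
t=3.200: state=(0.482, -0.023)
t=3.400: state=(0.441, -0.376)
t=3.600: state=(0.338, -0.646)
t=3.800: state=(0.191, -0.798)
t=4.000: state=(0.028, -0.814)
t=4.200: state=(-0.126, -0.704)
t=4.400: state=(-0.247, -0.494)
t=4.600: state=(-0.320, -0.227)
largest grid value and its neighbours: omega(2.330)=1.16944, omega(2.340)=1.16989, omega(2.350)=1.16986
parabola through these three points peaks at t≈2.344 with omega≈1.16994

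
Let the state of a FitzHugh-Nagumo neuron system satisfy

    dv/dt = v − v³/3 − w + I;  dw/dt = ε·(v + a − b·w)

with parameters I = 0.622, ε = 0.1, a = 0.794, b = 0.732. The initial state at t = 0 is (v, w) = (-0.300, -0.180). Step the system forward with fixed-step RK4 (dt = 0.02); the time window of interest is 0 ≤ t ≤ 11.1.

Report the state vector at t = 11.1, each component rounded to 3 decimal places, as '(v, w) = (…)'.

t=0.000: state=(-0.300, -0.180)
step 1 (dt=0.02): k1=(0.511, 0.063), k2=(0.515, 0.063), k3=(0.515, 0.063), k4=(0.519, 0.064); state += dt/6·(k1+2k2+2k3+k4)
t=0.020: state=(-0.290, -0.179)
t=0.040: state=(-0.279, -0.177)
t=0.060: state=(-0.269, -0.176)
continuing one RK4 step at a time; state shown every 25 steps (Δt=0.5):
t=0.500: state=(0.017, -0.142)
t=1.000: state=(0.503, -0.086)
t=1.500: state=(1.141, -0.004)
t=2.000: state=(1.645, 0.105)
t=2.500: state=(1.839, 0.227)
t=3.000: state=(1.864, 0.349)
t=3.500: state=(1.837, 0.467)
t=4.000: state=(1.795, 0.578)
t=4.500: state=(1.749, 0.683)
t=5.000: state=(1.700, 0.782)
t=5.500: state=(1.650, 0.875)
t=6.000: state=(1.599, 0.963)
t=6.500: state=(1.546, 1.044)
t=7.000: state=(1.491, 1.120)
t=7.500: state=(1.434, 1.191)
t=8.000: state=(1.373, 1.256)
t=8.500: state=(1.309, 1.316)
t=9.000: state=(1.240, 1.370)
t=9.500: state=(1.165, 1.419)
t=10.000: state=(1.081, 1.462)
t=10.500: state=(0.984, 1.499)
t=11.000: state=(0.867, 1.530)
t=11.100: state=(0.841, 1.535)

(v, w) = (0.841, 1.535)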